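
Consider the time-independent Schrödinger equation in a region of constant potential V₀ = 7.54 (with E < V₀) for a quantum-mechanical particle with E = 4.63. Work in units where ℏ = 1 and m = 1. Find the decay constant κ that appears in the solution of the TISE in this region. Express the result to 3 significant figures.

κ = 2.41

Since E < V₀ the TISE in this region is ψ'' = κ²ψ with κ = √(2m(V₀ − E))/ℏ.
κ = √(2 × 1 × 2.91) = 2.412.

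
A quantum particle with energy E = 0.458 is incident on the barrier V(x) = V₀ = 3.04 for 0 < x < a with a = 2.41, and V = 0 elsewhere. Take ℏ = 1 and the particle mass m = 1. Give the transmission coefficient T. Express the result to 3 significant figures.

E < V₀: inside the barrier ψ ∝ e^{±κx} with κ = √(2m(V₀ − E))/ℏ = 2.272.
κa = 5.477, sinh(κa) = 119.5.
Matching ψ, ψ′ at both faces gives T = [1 + V₀² sinh²(κa) / (4E(V₀ − E))]⁻¹ = 1/27910 = 0.0000358.

T = 0.0000358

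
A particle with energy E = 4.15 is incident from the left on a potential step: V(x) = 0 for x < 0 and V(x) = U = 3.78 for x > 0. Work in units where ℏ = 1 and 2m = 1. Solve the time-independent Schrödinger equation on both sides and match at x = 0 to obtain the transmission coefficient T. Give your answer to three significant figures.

T = 0.708

The wavenumbers are k₁ = √(2mE)/ℏ = 2.037 on the left and k₂ = √(2m(E − U))/ℏ = 0.6083 on the right.
Matching ψ and ψ′ at x = 0 gives r = (k₁ − k₂)/(k₁ + k₂), so R = r² = 0.2917 and T = 1 − R = 0.7083.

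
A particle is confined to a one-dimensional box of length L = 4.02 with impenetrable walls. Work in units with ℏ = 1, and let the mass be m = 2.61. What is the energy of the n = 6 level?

The infinite-well eigenfunctions ψ_n = √(2/L) sin(nπx/L) vanish at both walls, giving E_n = n²π²ℏ²/(2mL²).
E_6 = 6² × π² / (2 × 2.61 × 4.02²) = 4.212.

E = 4.21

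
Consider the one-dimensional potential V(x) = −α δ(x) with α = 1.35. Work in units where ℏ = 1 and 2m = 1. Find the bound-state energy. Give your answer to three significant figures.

The bound state is ψ(x) = √κ e^{−κ|x|}. The derivative jump ψ'(0⁺) − ψ'(0⁻) = −(2mα/ℏ²)ψ(0) fixes κ = mα/ℏ² = 0.6750.
Then E = −ℏ²κ²/(2m) = −mα²/(2ℏ²) = -0.4556.

E = -0.456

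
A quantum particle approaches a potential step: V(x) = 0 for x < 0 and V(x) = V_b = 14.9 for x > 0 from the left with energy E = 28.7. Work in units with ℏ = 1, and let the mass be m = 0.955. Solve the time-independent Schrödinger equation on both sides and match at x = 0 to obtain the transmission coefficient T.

On each side the TISE gives plane waves with k = √(2m(E − V))/ℏ: k₁ = √(2·0.955·28.7) = 7.404, k₂ = √(2·0.955·13.8) = 5.134.
Matching ψ and ψ′ at x = 0 gives r = (k₁ − k₂)/(k₁ + k₂), so R = r² = 0.03278 and T = 1 − R = 0.9672.

T = 0.967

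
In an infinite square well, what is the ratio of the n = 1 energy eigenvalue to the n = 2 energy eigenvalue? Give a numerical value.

E_n = n²π²ℏ²/(2mL²) so the ratio is n₂²/n₁² = 1/4 = 0.25.

0.25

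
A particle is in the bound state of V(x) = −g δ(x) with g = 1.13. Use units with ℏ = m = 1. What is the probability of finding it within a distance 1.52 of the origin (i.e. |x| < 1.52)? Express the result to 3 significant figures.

The normalised bound state is ψ = √κ e^{−κ|x|} with κ = mg/ℏ² = 1.130.
P(|x| < d) = ∫_{−d}^{d} κ e^{−2κ|x|} dx = 1 − e^{−2κd} = 1 − e^{−3.435} = 0.9678.

P = 0.968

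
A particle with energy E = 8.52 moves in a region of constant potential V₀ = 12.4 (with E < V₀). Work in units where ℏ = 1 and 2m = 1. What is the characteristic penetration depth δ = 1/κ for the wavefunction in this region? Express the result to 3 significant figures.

δ = 0.508

Since E < V₀ the TISE in this region is ψ'' = κ²ψ with κ = √(2m(V₀ − E))/ℏ.
κ = √(2 × 0.5 × 3.88) = 1.970. The penetration depth is δ = 1/κ = 0.508.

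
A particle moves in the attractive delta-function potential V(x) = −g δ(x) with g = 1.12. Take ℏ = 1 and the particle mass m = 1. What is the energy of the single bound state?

For x ≠ 0 the bound state is ψ ∝ e^{−κ|x|}; integrating the TISE across the delta gives the cusp condition 2κ = 2mg/ℏ², so κ = 1.120.
Then E = −ℏ²κ²/(2m) = −mg²/(2ℏ²) = -0.6272.

E = -0.627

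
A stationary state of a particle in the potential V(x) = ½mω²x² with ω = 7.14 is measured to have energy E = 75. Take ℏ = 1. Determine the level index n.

n = 10

Invert E_n = (n + ½)ℏω: n = E/ℏω − ½ = 10.004, so n = 10.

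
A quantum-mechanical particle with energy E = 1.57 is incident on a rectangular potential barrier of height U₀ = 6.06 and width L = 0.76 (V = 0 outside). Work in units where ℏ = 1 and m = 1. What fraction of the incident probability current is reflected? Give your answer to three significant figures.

R = 0.968

E < U₀: inside the barrier ψ ∝ e^{±κx} with κ = √(2m(U₀ − E))/ℏ = 2.997.
κL = 2.277, sinh(κL) = 4.825.
The exact tunnelling result is T⁻¹ = 1 + U₀² sinh²(κL) / [4E(U₀ − E)] = 31.32, so T = 0.0319.
R = 1 − T = 0.968.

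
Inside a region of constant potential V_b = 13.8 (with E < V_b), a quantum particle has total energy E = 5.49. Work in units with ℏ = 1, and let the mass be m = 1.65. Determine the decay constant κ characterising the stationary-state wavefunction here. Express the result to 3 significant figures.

κ = 5.24

Since E < V_b the TISE in this region is ψ'' = κ²ψ with κ = √(2m(V_b − E))/ℏ.
κ = √(2 × 1.65 × 8.31) = 5.237.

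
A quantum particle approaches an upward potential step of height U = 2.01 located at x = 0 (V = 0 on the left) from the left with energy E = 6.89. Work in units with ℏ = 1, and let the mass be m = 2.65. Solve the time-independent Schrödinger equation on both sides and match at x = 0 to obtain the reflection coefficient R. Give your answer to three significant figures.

On each side the TISE gives plane waves with k = √(2m(E − V))/ℏ: k₁ = √(2·2.65·6.89) = 6.043, k₂ = √(2·2.65·4.88) = 5.086.
Continuity of ψ and ψ′ at the step yields the reflection amplitude r = (k₁ − k₂)/(k₁ + k₂) = 0.08602; thus R = |r|² = 0.007399, T = 0.9926.

R = 0.00740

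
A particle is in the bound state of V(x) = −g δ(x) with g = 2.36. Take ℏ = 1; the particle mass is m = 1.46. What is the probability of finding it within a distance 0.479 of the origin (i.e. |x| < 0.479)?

The normalised bound state is ψ = √κ e^{−κ|x|} with κ = mg/ℏ² = 3.446.
P(|x| < d) = ∫_{−d}^{d} κ e^{−2κ|x|} dx = 1 − e^{−2κd} = 1 − e^{−3.301} = 0.9631.

P = 0.963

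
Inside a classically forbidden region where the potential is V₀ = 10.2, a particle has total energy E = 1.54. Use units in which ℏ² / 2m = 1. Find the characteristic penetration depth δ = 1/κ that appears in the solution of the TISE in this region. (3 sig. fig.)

Since E < V₀ the TISE in this region is ψ'' = κ²ψ with κ = √(2m(V₀ − E))/ℏ.
κ = √(2 × 0.5 × 8.66) = 2.943. The penetration depth is δ = 1/κ = 0.340.

δ = 0.340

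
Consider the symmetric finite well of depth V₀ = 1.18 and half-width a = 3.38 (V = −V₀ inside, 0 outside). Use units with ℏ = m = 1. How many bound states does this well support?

N = 4

The dimensionless depth is z₀ = a√(2mV₀)/ℏ = 3.38 × √(2.360) = 5.192.
The even/odd transcendental equations gain one root per π/2 in z₀, giving N = 1 + ⌊2z₀/π⌋ = 1 + ⌊3.306⌋ = 4.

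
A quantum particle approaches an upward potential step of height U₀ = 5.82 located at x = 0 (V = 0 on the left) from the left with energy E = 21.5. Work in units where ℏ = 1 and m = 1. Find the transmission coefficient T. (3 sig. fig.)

T = 0.994

On each side the TISE gives plane waves with k = √(2m(E − V))/ℏ: k₁ = √(2·1·21.5) = 6.557, k₂ = √(2·1·15.68) = 5.600.
Matching ψ and ψ′ at x = 0 gives r = (k₁ − k₂)/(k₁ + k₂), so R = r² = 0.006202 and T = 1 − R = 0.9938.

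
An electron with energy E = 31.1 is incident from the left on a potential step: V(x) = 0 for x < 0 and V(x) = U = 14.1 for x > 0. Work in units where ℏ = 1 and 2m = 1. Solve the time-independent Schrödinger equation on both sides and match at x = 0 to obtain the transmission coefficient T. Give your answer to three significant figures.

T = 0.978

On each side the TISE gives plane waves with k = √(2m(E − V))/ℏ: k₁ = √(2·½·31.1) = 5.577, k₂ = √(2·½·17) = 4.123.
Continuity of ψ and ψ′ at the step yields the reflection amplitude r = (k₁ − k₂)/(k₁ + k₂) = 0.1499; thus R = |r|² = 0.02246, T = 0.9775.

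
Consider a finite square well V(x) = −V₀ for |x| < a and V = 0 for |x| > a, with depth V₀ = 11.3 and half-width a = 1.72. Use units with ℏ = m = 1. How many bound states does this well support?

N = 6

The dimensionless depth is z₀ = a√(2mV₀)/ℏ = 1.72 × √(22.60) = 8.177.
The even/odd transcendental equations gain one root per π/2 in z₀, giving N = 1 + ⌊2z₀/π⌋ = 1 + ⌊5.206⌋ = 6.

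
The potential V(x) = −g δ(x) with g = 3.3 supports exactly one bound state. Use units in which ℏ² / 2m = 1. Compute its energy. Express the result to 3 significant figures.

E = -2.72

For x ≠ 0 the bound state is ψ ∝ e^{−κ|x|}; integrating the TISE across the delta gives the cusp condition 2κ = 2mg/ℏ², so κ = 1.650.
Then E = −ℏ²κ²/(2m) = −mg²/(2ℏ²) = -2.723.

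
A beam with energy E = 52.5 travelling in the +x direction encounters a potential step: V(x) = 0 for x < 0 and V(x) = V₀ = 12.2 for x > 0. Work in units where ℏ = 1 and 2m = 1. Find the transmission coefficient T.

The wavenumbers are k₁ = √(2mE)/ℏ = 7.246 on the left and k₂ = √(2m(E − V₀))/ℏ = 6.348 on the right.
Continuity of ψ and ψ′ at the step yields the reflection amplitude r = (k₁ − k₂)/(k₁ + k₂) = 0.06602; thus R = |r|² = 0.004359, T = 0.9956.

T = 0.996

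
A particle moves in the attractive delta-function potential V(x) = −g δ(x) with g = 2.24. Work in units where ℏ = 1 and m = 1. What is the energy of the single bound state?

For x ≠ 0 the bound state is ψ ∝ e^{−κ|x|}; integrating the TISE across the delta gives the cusp condition 2κ = 2mg/ℏ², so κ = 2.240.
Then E = −ℏ²κ²/(2m) = −mg²/(2ℏ²) = -2.509.

E = -2.51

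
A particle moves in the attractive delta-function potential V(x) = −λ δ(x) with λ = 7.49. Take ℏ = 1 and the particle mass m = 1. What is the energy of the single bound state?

The bound state is ψ(x) = √κ e^{−κ|x|}. The derivative jump ψ'(0⁺) − ψ'(0⁻) = −(2mλ/ℏ²)ψ(0) fixes κ = mλ/ℏ² = 7.490.
Then E = −ℏ²κ²/(2m) = −mλ²/(2ℏ²) = -28.05.

E = -28.1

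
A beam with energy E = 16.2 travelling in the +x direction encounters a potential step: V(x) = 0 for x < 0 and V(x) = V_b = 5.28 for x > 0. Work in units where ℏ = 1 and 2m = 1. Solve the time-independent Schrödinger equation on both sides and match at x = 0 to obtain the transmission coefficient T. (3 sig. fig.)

T = 0.990

The wavenumbers are k₁ = √(2mE)/ℏ = 4.025 on the left and k₂ = √(2m(E − V_b))/ℏ = 3.305 on the right.
Matching ψ and ψ′ at x = 0 gives r = (k₁ − k₂)/(k₁ + k₂), so R = r² = 0.009660 and T = 1 − R = 0.9903.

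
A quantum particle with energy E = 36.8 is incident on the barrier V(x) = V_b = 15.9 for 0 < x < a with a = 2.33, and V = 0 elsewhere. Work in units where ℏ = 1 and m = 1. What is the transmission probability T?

T = 0.971

E > V_b: inside the barrier k₂ = √(2m(E − V_b))/ℏ = 6.465, k₂a = 15.06.
Matching at both interfaces gives T⁻¹ = 1 + V_b² sin²(k₂a) / [4E(E − V_b)] = 1.030, hence T = 0.971.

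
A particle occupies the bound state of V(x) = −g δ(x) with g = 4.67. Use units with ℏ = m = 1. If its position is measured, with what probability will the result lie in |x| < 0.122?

The normalised bound state is ψ = √κ e^{−κ|x|} with κ = mg/ℏ² = 4.670.
P(|x| < d) = ∫_{−d}^{d} κ e^{−2κ|x|} dx = 1 − e^{−2κd} = 1 − e^{−1.139} = 0.6800.

P = 0.680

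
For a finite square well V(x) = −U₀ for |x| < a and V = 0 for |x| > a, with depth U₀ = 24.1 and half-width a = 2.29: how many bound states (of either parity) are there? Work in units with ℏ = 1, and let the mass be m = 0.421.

Define the well-strength parameter z₀ = (a/ℏ)√(2mU₀) = 2.29 × √(2·0.421·24.1) = 10.32.
A new bound state (alternating even/odd) appears each time z₀ passes a multiple of π/2, so N = ⌊2z₀/π⌋ + 1 = ⌊6.567⌋ + 1 = 7.

N = 7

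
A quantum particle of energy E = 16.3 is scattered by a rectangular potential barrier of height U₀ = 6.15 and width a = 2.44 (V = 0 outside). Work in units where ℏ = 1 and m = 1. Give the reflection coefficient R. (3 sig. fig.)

R = 0.0541

Above the barrier the interior wavenumber is k₂ = √(2m(E − U₀))/ℏ = 4.506, giving phase k₂a = 10.99.
T = [1 + U₀² sin²(k₂a) / (4E(E − U₀))]⁻¹ = 1/1.057 = 0.946.
R = 1 − T = 0.0541.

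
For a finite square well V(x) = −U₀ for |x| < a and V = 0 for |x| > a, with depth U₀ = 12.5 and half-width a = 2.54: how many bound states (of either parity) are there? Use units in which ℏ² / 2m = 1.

The dimensionless depth is z₀ = a√(2mU₀)/ℏ = 2.54 × √(12.50) = 8.980.
The even/odd transcendental equations gain one root per π/2 in z₀, giving N = 1 + ⌊2z₀/π⌋ = 1 + ⌊5.717⌋ = 6.

N = 6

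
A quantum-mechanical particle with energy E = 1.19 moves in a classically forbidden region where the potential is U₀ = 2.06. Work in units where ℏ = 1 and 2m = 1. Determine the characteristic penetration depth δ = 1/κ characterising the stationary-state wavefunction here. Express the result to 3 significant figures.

Since E < U₀ the TISE in this region is ψ'' = κ²ψ with κ = √(2m(U₀ − E))/ℏ.
κ = √(2 × 0.5 × 0.87) = 0.9327. The penetration depth is δ = 1/κ = 1.07.

δ = 1.07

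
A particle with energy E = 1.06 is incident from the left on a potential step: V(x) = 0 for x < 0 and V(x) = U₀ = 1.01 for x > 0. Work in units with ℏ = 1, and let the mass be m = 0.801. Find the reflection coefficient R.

The wavenumbers are k₁ = √(2mE)/ℏ = 1.303 on the left and k₂ = √(2m(E − U₀))/ℏ = 0.2830 on the right.
Continuity of ψ and ψ′ at the step yields the reflection amplitude r = (k₁ − k₂)/(k₁ + k₂) = 0.6431; thus R = |r|² = 0.4136, T = 0.5864.

R = 0.414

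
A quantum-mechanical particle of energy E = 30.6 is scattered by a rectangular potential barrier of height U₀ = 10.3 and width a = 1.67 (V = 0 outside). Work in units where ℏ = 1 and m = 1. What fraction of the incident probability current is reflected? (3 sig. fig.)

R = 0.0362

Above the barrier the interior wavenumber is k₂ = √(2m(E − U₀))/ℏ = 6.372, giving phase k₂a = 10.64.
T = [1 + U₀² sin²(k₂a) / (4E(E − U₀))]⁻¹ = 1/1.038 = 0.964.
R = 1 − T = 0.0362.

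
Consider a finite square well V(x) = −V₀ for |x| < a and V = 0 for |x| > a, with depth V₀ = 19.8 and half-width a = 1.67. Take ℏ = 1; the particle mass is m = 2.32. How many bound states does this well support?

N = 11

The dimensionless depth is z₀ = a√(2mV₀)/ℏ = 1.67 × √(91.87) = 16.01.
The even/odd transcendental equations gain one root per π/2 in z₀, giving N = 1 + ⌊2z₀/π⌋ = 1 + ⌊10.19⌋ = 11.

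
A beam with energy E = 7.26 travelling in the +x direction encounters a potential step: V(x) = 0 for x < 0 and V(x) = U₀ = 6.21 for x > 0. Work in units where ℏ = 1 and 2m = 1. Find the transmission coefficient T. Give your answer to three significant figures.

The wavenumbers are k₁ = √(2mE)/ℏ = 2.694 on the left and k₂ = √(2m(E − U₀))/ℏ = 1.025 on the right.
Continuity of ψ and ψ′ at the step yields the reflection amplitude r = (k₁ − k₂)/(k₁ + k₂) = 0.4490; thus R = |r|² = 0.2016, T = 0.7984.

T = 0.798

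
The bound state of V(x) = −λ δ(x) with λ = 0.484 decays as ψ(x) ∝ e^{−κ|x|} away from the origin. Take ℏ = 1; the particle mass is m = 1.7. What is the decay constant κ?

κ = 0.823

Integrate −(ℏ²/2m)ψ'' − λδ(x)ψ = Eψ from −ε to +ε: the ψ'' term gives ψ'(0⁺) − ψ'(0⁻) and the δ term gives −(2mλ/ℏ²)ψ(0).
With ψ ∝ e^{−κ|x|} this yields −2κ = −2mλ/ℏ², so κ = mλ/ℏ² = 0.8228.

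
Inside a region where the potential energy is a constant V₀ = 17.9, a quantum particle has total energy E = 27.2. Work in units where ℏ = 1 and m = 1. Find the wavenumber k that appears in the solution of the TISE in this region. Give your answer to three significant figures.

k = 4.31

With E > V₀ the solution is oscillatory, ψ ∝ e^{±ikx} with k = √(2m(E − V₀))/ℏ.
k = √(2 × 1 × 9.3) = 4.313.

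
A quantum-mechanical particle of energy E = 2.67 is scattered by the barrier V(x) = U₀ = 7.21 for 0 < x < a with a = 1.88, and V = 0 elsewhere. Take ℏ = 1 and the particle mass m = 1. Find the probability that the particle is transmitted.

T = 0.0000448

Since E < U₀ the interior solution is evanescent with decay constant κ = √(2m(U₀ − E))/ℏ = 3.013.
κa = 5.665, sinh(κa) = 144.3.
The exact tunnelling result is T⁻¹ = 1 + U₀² sinh²(κa) / [4E(U₀ − E)] = 22320, so T = 0.0000448.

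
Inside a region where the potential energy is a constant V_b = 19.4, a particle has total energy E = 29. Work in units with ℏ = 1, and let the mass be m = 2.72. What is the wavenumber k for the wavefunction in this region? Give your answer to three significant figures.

With E > V_b the solution is oscillatory, ψ ∝ e^{±ikx} with k = √(2m(E − V_b))/ℏ.
k = √(2 × 2.72 × 9.6) = 7.227.

k = 7.23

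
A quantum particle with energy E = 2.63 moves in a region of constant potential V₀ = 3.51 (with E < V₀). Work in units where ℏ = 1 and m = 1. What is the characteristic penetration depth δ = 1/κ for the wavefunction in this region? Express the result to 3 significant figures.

δ = 0.754

Since E < V₀ the TISE in this region is ψ'' = κ²ψ with κ = √(2m(V₀ − E))/ℏ.
κ = √(2 × 1 × 0.88) = 1.327. The penetration depth is δ = 1/κ = 0.754.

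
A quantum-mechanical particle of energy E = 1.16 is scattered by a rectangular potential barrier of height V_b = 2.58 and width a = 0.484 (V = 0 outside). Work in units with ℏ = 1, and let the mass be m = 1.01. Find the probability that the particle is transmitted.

T = 0.542

Since E < V_b the interior solution is evanescent with decay constant κ = √(2m(V_b − E))/ℏ = 1.694.
κa = 0.8197, sinh(κa) = 0.9147.
The exact tunnelling result is T⁻¹ = 1 + V_b² sinh²(κa) / [4E(V_b − E)] = 1.845, so T = 0.542.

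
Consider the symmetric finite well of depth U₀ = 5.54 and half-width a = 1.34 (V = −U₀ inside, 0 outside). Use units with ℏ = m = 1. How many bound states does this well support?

Define the well-strength parameter z₀ = (a/ℏ)√(2mU₀) = 1.34 × √(2·1·5.54) = 4.460.
The even/odd transcendental equations gain one root per π/2 in z₀, giving N = 1 + ⌊2z₀/π⌋ = 1 + ⌊2.840⌋ = 3.

N = 3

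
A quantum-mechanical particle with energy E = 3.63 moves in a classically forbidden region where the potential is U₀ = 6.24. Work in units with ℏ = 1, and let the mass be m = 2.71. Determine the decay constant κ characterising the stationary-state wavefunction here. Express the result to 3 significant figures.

κ = 3.76

Since E < U₀ the TISE in this region is ψ'' = κ²ψ with κ = √(2m(U₀ − E))/ℏ.
κ = √(2 × 2.71 × 2.61) = 3.761.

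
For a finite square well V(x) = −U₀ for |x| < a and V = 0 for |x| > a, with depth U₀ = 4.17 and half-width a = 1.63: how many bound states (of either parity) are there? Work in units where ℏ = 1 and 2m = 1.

N = 3

The dimensionless depth is z₀ = a√(2mU₀)/ℏ = 1.63 × √(4.170) = 3.329.
A new bound state (alternating even/odd) appears each time z₀ passes a multiple of π/2, so N = ⌊2z₀/π⌋ + 1 = ⌊2.119⌋ + 1 = 3.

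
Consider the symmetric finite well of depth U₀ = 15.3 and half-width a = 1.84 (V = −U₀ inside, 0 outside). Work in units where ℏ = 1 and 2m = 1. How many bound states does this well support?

The dimensionless depth is z₀ = a√(2mU₀)/ℏ = 1.84 × √(15.30) = 7.197.
A new bound state (alternating even/odd) appears each time z₀ passes a multiple of π/2, so N = ⌊2z₀/π⌋ + 1 = ⌊4.582⌋ + 1 = 5.

N = 5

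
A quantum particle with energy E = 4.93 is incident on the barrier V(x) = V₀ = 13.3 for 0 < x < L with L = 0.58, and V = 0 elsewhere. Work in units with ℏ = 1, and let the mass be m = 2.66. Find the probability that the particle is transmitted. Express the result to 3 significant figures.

Since E < V₀ the interior solution is evanescent with decay constant κ = √(2m(V₀ − E))/ℏ = 6.673.
κL = 3.870, sinh(κL) = 23.97.
Matching ψ, ψ′ at both faces gives T = [1 + V₀² sinh²(κL) / (4E(V₀ − E))]⁻¹ = 1/616.7 = 0.00162.

T = 0.00162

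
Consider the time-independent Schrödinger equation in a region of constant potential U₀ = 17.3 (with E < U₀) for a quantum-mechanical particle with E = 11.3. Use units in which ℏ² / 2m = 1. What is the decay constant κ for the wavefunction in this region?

κ = 2.45

Since E < U₀ the TISE in this region is ψ'' = κ²ψ with κ = √(2m(U₀ − E))/ℏ.
κ = √(2 × 0.5 × 6) = 2.449.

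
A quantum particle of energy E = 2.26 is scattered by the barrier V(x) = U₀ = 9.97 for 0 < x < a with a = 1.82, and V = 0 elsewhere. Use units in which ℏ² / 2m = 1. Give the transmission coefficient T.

Since E < U₀ the interior solution is evanescent with decay constant κ = √(2m(U₀ − E))/ℏ = 2.777.
κa = 5.054, sinh(κa) = 78.29.
The exact tunnelling result is T⁻¹ = 1 + U₀² sinh²(κa) / [4E(U₀ − E)] = 8742, so T = 0.000114.

T = 0.000114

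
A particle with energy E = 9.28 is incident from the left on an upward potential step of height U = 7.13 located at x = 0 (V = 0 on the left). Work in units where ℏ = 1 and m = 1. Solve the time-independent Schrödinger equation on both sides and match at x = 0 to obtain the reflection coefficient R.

On each side the TISE gives plane waves with k = √(2m(E − V))/ℏ: k₁ = √(2·1·9.28) = 4.308, k₂ = √(2·1·2.15) = 2.074.
Matching ψ and ψ′ at x = 0 gives r = (k₁ − k₂)/(k₁ + k₂), so R = r² = 0.1226 and T = 1 − R = 0.8774.

R = 0.123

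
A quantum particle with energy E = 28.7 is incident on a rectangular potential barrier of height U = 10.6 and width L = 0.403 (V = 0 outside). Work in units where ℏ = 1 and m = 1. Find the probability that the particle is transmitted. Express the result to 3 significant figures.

E > U: inside the barrier k₂ = √(2m(E − U))/ℏ = 6.017, k₂L = 2.425.
Matching at both interfaces gives T⁻¹ = 1 + U² sin²(k₂L) / [4E(E − U)] = 1.023, hence T = 0.977.

T = 0.977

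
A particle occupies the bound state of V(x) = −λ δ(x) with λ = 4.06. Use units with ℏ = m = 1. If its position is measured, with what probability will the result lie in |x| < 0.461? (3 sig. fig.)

P = 0.976

The normalised bound state is ψ = √κ e^{−κ|x|} with κ = mλ/ℏ² = 4.060.
P(|x| < d) = ∫_{−d}^{d} κ e^{−2κ|x|} dx = 1 − e^{−2κd} = 1 − e^{−3.743} = 0.9763.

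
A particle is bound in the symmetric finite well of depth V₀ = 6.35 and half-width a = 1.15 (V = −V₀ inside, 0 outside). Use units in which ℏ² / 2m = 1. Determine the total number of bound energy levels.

N = 2

Define the well-strength parameter z₀ = (a/ℏ)√(2mV₀) = 1.15 × √(2·0.5·6.35) = 2.898.
A new bound state (alternating even/odd) appears each time z₀ passes a multiple of π/2, so N = ⌊2z₀/π⌋ + 1 = ⌊1.845⌋ + 1 = 2.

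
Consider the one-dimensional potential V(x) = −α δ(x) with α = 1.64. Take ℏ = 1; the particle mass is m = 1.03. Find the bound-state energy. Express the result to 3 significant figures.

E = -1.39

The bound state is ψ(x) = √κ e^{−κ|x|}. The derivative jump ψ'(0⁺) − ψ'(0⁻) = −(2mα/ℏ²)ψ(0) fixes κ = mα/ℏ² = 1.689.
Then E = −ℏ²κ²/(2m) = −mα²/(2ℏ²) = -1.385.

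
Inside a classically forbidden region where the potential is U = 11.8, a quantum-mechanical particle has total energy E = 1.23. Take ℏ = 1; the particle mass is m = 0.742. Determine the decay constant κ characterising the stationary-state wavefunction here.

Since E < U the TISE in this region is ψ'' = κ²ψ with κ = √(2m(U − E))/ℏ.
κ = √(2 × 0.742 × 10.57) = 3.961.

κ = 3.96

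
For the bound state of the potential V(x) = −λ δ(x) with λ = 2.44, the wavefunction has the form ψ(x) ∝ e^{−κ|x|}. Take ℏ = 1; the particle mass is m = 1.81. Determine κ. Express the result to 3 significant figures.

Integrate −(ℏ²/2m)ψ'' − λδ(x)ψ = Eψ from −ε to +ε: the ψ'' term gives ψ'(0⁺) − ψ'(0⁻) and the δ term gives −(2mλ/ℏ²)ψ(0).
With ψ ∝ e^{−κ|x|} this yields −2κ = −2mλ/ℏ², so κ = mλ/ℏ² = 4.416.

κ = 4.42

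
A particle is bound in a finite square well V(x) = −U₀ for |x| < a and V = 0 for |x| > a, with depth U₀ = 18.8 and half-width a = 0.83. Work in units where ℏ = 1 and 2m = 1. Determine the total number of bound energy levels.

N = 3

Define the well-strength parameter z₀ = (a/ℏ)√(2mU₀) = 0.83 × √(2·0.5·18.8) = 3.599.
The even/odd transcendental equations gain one root per π/2 in z₀, giving N = 1 + ⌊2z₀/π⌋ = 1 + ⌊2.291⌋ = 3.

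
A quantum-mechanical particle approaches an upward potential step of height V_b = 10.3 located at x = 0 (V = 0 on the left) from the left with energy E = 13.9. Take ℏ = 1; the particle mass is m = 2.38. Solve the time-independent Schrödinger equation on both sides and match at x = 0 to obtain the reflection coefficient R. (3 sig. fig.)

R = 0.106

On each side the TISE gives plane waves with k = √(2m(E − V))/ℏ: k₁ = √(2·2.38·13.9) = 8.134, k₂ = √(2·2.38·3.6) = 4.140.
Matching ψ and ψ′ at x = 0 gives r = (k₁ − k₂)/(k₁ + k₂), so R = r² = 0.1059 and T = 1 − R = 0.8941.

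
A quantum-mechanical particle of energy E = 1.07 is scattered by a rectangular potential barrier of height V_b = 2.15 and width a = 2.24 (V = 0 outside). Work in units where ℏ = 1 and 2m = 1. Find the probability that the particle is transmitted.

T = 0.0373

Since E < V_b the interior solution is evanescent with decay constant κ = √(2m(V_b − E))/ℏ = 1.039.
κa = 2.328, sinh(κa) = 5.079.
The exact tunnelling result is T⁻¹ = 1 + V_b² sinh²(κa) / [4E(V_b − E)] = 26.80, so T = 0.0373.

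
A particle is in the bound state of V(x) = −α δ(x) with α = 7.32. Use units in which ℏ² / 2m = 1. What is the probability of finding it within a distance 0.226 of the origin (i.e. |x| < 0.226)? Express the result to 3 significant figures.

P = 0.809

The normalised bound state is ψ = √κ e^{−κ|x|} with κ = mα/ℏ² = 3.660.
P(|x| < d) = ∫_{−d}^{d} κ e^{−2κ|x|} dx = 1 − e^{−2κd} = 1 − e^{−1.654} = 0.8088.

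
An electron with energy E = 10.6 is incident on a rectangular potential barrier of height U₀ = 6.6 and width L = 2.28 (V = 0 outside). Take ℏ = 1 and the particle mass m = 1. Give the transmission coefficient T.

T = 0.993

E > U₀: inside the barrier k₂ = √(2m(E − U₀))/ℏ = 2.828, k₂L = 6.449.
Matching at both interfaces gives T⁻¹ = 1 + U₀² sin²(k₂L) / [4E(E − U₀)] = 1.007, hence T = 0.993.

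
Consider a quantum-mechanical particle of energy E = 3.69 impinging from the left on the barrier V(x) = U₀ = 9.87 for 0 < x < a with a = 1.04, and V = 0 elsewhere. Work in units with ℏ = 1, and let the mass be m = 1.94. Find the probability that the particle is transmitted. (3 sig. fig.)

T = 0.000141

Since E < U₀ the interior solution is evanescent with decay constant κ = √(2m(U₀ − E))/ℏ = 4.897.
κa = 5.093, sinh(κa) = 81.41.
The exact tunnelling result is T⁻¹ = 1 + U₀² sinh²(κa) / [4E(U₀ − E)] = 7079, so T = 0.000141.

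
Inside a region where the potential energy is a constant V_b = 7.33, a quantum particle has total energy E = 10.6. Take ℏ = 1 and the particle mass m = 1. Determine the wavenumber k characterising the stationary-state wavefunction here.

With E > V_b the solution is oscillatory, ψ ∝ e^{±ikx} with k = √(2m(E − V_b))/ℏ.
k = √(2 × 1 × 3.27) = 2.557.

k = 2.56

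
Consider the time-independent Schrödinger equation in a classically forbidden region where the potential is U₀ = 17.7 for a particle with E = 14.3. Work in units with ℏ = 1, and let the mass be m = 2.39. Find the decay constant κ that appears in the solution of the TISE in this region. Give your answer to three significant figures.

κ = 4.03

Since E < U₀ the TISE in this region is ψ'' = κ²ψ with κ = √(2m(U₀ − E))/ℏ.
κ = √(2 × 2.39 × 3.4) = 4.031.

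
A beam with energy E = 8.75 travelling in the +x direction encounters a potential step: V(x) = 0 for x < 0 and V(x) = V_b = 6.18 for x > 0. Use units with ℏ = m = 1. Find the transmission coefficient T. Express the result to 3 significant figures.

The wavenumbers are k₁ = √(2mE)/ℏ = 4.183 on the left and k₂ = √(2m(E − V_b))/ℏ = 2.267 on the right.
Matching ψ and ψ′ at x = 0 gives r = (k₁ − k₂)/(k₁ + k₂), so R = r² = 0.08824 and T = 1 − R = 0.9118.

T = 0.912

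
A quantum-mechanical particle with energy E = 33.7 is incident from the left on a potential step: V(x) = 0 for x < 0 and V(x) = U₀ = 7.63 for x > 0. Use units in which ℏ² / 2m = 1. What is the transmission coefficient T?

T = 0.996

On each side the TISE gives plane waves with k = √(2m(E − V))/ℏ: k₁ = √(2·½·33.7) = 5.805, k₂ = √(2·½·26.07) = 5.106.
Matching ψ and ψ′ at x = 0 gives r = (k₁ − k₂)/(k₁ + k₂), so R = r² = 0.004108 and T = 1 − R = 0.9959.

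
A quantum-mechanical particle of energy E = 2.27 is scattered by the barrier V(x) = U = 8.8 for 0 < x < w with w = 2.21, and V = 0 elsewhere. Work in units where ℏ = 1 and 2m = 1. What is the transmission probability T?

Since E < U the interior solution is evanescent with decay constant κ = √(2m(U − E))/ℏ = 2.555.
κw = 5.647, sinh(κw) = 141.8.
Matching ψ, ψ′ at both faces gives T = [1 + U² sinh²(κw) / (4E(U − E))]⁻¹ = 1/26250 = 0.0000381.

T = 0.0000381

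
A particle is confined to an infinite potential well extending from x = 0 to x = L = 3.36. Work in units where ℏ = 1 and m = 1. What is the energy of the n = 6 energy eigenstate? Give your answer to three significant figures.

Requiring ψ(0) = ψ(L) = 0 quantises k = nπ/L, hence E_n = ℏ²k²/2m = n²π²ℏ²/(2mL²).
E_6 = 6² × π² / (2 × 1 × 3.36²) = 15.74.

E = 15.7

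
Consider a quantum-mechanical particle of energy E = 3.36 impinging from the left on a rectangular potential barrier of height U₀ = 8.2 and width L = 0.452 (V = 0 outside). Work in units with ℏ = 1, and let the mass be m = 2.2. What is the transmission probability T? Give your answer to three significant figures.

T = 0.0580

Since E < U₀ the interior solution is evanescent with decay constant κ = √(2m(U₀ − E))/ℏ = 4.615.
κL = 2.086, sinh(κL) = 3.964.
Matching ψ, ψ′ at both faces gives T = [1 + U₀² sinh²(κL) / (4E(U₀ − E))]⁻¹ = 1/17.24 = 0.0580.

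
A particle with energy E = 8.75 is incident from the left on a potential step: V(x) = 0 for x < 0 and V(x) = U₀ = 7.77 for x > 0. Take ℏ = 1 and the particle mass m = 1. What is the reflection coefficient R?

R = 0.249

On each side the TISE gives plane waves with k = √(2m(E − V))/ℏ: k₁ = √(2·1·8.75) = 4.183, k₂ = √(2·1·0.98) = 1.400.
Matching ψ and ψ′ at x = 0 gives r = (k₁ − k₂)/(k₁ + k₂), so R = r² = 0.2485 and T = 1 − R = 0.7515.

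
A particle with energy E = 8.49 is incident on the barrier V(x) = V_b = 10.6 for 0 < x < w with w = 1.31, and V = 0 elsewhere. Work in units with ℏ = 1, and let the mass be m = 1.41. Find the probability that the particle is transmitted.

E < V_b: inside the barrier ψ ∝ e^{±κx} with κ = √(2m(V_b − E))/ℏ = 2.439.
κw = 3.195, sinh(κw) = 12.19.
The exact tunnelling result is T⁻¹ = 1 + V_b² sinh²(κw) / [4E(V_b − E)] = 234.0, so T = 0.00427.

T = 0.00427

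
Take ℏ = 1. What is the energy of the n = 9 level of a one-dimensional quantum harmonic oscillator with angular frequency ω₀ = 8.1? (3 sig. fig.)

E = 77.0

The oscillator eigenvalues are E_n = ℏω₀(n + ½), so E_9 = 8.1 × 9.5 = 76.95.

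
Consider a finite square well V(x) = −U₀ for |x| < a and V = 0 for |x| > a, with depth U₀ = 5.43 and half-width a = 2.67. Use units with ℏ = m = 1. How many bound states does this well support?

N = 6

Define the well-strength parameter z₀ = (a/ℏ)√(2mU₀) = 2.67 × √(2·1·5.43) = 8.799.
The even/odd transcendental equations gain one root per π/2 in z₀, giving N = 1 + ⌊2z₀/π⌋ = 1 + ⌊5.602⌋ = 6.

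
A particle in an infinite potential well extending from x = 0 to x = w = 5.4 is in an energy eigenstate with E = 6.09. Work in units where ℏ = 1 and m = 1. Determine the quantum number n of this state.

n = 6

For an infinite well E_n = n²π²ℏ²/(2mw²), so n = (w/πℏ)√(2mE).
n = (5.4/π) × √(2 × 1 × 6.09) = 5.999 → n = 6.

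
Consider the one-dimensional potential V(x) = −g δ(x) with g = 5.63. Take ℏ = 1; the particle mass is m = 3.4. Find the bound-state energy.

The bound state is ψ(x) = √κ e^{−κ|x|}. The derivative jump ψ'(0⁺) − ψ'(0⁻) = −(2mg/ℏ²)ψ(0) fixes κ = mg/ℏ² = 19.14.
Then E = −ℏ²κ²/(2m) = −mg²/(2ℏ²) = -53.88.

E = -53.9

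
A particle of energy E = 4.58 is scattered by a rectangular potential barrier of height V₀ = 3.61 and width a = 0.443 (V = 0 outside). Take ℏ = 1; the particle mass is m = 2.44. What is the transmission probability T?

Above the barrier the interior wavenumber is k₂ = √(2m(E − V₀))/ℏ = 2.176, giving phase k₂a = 0.9638.
T = [1 + V₀² sin²(k₂a) / (4E(E − V₀))]⁻¹ = 1/1.495 = 0.669.

T = 0.669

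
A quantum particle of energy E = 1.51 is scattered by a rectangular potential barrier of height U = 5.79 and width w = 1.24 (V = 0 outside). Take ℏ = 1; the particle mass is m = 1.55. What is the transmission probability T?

Since E < U the interior solution is evanescent with decay constant κ = √(2m(U − E))/ℏ = 3.643.
κw = 4.517, sinh(κw) = 45.76.
The exact tunnelling result is T⁻¹ = 1 + U² sinh²(κw) / [4E(U − E)] = 2717, so T = 0.000368.

T = 0.000368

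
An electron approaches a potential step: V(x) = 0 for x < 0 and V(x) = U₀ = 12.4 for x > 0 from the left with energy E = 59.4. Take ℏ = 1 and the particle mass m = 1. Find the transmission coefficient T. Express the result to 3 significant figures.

T = 0.997

On each side the TISE gives plane waves with k = √(2m(E − V))/ℏ: k₁ = √(2·1·59.4) = 10.90, k₂ = √(2·1·47) = 9.695.
Continuity of ψ and ψ′ at the step yields the reflection amplitude r = (k₁ − k₂)/(k₁ + k₂) = 0.05847; thus R = |r|² = 0.003419, T = 0.9966.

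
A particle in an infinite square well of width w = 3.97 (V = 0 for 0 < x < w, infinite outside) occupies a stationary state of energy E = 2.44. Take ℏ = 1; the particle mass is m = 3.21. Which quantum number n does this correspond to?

For an infinite well E_n = n²π²ℏ²/(2mw²), so n = (w/πℏ)√(2mE).
n = (3.97/π) × √(2 × 3.21 × 2.44) = 5.002 → n = 5.

n = 5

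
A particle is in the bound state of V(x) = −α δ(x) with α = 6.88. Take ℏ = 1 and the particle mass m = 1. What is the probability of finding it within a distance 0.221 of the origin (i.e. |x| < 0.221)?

P = 0.952

The normalised bound state is ψ = √κ e^{−κ|x|} with κ = mα/ℏ² = 6.880.
P(|x| < d) = ∫_{−d}^{d} κ e^{−2κ|x|} dx = 1 − e^{−2κd} = 1 − e^{−3.041} = 0.9522.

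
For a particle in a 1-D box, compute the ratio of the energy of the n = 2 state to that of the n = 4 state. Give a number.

E_n = n²π²ℏ²/(2mL²) so the ratio is n₂²/n₁² = 4/16 = 0.25.

0.25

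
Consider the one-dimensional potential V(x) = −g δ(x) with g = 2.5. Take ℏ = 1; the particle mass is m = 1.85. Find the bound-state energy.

For x ≠ 0 the bound state is ψ ∝ e^{−κ|x|}; integrating the TISE across the delta gives the cusp condition 2κ = 2mg/ℏ², so κ = 4.625.
Then E = −ℏ²κ²/(2m) = −mg²/(2ℏ²) = -5.781.

E = -5.78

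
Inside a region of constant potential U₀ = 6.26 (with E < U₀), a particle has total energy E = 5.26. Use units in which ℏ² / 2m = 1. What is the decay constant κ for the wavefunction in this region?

κ = 1.00

Since E < U₀ the TISE in this region is ψ'' = κ²ψ with κ = √(2m(U₀ − E))/ℏ.
κ = √(2 × 0.5 × 1) = 1.000.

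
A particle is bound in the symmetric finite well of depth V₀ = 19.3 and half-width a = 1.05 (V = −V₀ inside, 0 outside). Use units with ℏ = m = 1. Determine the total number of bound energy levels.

N = 5

Define the well-strength parameter z₀ = (a/ℏ)√(2mV₀) = 1.05 × √(2·1·19.3) = 6.524.
A new bound state (alternating even/odd) appears each time z₀ passes a multiple of π/2, so N = ⌊2z₀/π⌋ + 1 = ⌊4.153⌋ + 1 = 5.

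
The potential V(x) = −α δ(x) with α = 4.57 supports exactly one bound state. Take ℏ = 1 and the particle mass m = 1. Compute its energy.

E = -10.4

The bound state is ψ(x) = √κ e^{−κ|x|}. The derivative jump ψ'(0⁺) − ψ'(0⁻) = −(2mα/ℏ²)ψ(0) fixes κ = mα/ℏ² = 4.570.
Then E = −ℏ²κ²/(2m) = −mα²/(2ℏ²) = -10.44.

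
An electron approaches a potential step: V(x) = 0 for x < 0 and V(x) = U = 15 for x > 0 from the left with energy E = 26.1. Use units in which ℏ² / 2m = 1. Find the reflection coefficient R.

R = 0.0443

The wavenumbers are k₁ = √(2mE)/ℏ = 5.109 on the left and k₂ = √(2m(E − U))/ℏ = 3.332 on the right.
Continuity of ψ and ψ′ at the step yields the reflection amplitude r = (k₁ − k₂)/(k₁ + k₂) = 0.2106; thus R = |r|² = 0.04433, T = 0.9557.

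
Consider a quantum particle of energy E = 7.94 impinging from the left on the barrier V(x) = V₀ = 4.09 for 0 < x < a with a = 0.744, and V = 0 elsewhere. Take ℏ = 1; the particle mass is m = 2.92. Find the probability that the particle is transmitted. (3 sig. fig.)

E > V₀: inside the barrier k₂ = √(2m(E − V₀))/ℏ = 4.742, k₂a = 3.528.
Matching at both interfaces gives T⁻¹ = 1 + V₀² sin²(k₂a) / [4E(E − V₀)] = 1.019, hence T = 0.981.

T = 0.981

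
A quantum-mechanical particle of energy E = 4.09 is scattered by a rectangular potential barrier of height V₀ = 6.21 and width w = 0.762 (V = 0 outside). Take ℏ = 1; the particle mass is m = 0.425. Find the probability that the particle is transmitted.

E < V₀: inside the barrier ψ ∝ e^{±κx} with κ = √(2m(V₀ − E))/ℏ = 1.342.
κw = 1.023, sinh(κw) = 1.211.
Matching ψ, ψ′ at both faces gives T = [1 + V₀² sinh²(κw) / (4E(V₀ − E))]⁻¹ = 1/2.630 = 0.380.

T = 0.380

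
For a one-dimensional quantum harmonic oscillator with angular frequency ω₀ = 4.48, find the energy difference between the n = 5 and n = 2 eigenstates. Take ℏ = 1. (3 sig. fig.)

ΔE = 13.4

E_n = ℏω₀(n + ½), so ΔE = (5 − 2) ℏω₀ = 3 × 4.48 = 13.44.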